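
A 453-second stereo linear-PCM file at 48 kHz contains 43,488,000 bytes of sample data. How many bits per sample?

Bytes per sample = 43,488,000 / (48,000 × 453 × 2) = 43,488,000 / 43,488,000 = 1.
Bit depth = 1 × 8 = 8 bits.

8 bits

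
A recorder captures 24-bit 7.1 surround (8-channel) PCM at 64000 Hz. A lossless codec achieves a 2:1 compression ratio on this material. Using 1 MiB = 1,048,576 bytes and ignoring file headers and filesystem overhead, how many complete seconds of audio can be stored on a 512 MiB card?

Uncompressed byte rate = 64,000 × 3 × 8 = 1,536,000 bytes/s.
After 2:1 compression, effective rate ≈ 768000 bytes/s.
Capacity = 512 × 1,048,576 = 536,870,912 bytes.
536,870,912 / effective rate ≈ 699.05 s → 699 seconds.

699 seconds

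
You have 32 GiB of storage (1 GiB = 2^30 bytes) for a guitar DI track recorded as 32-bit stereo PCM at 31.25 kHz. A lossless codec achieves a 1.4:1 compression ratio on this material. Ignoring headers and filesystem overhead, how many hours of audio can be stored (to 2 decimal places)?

Uncompressed byte rate = 31,250 × 4 × 2 = 250,000 bytes/s.
After 1.4:1 compression, effective rate ≈ 178571.43 bytes/s.
Capacity = 32 × 1,073,741,824 = 34,359,738,368 bytes.
34,359,738,368 / effective rate ≈ 192414.53 s → 53.45 hours.

53.45 hours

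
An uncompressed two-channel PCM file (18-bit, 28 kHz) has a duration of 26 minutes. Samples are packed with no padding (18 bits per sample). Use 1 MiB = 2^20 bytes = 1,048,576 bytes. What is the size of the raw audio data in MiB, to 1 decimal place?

187.5 MiB

Duration = 26 minutes = 1,560 s.
Bits = 28,000 × 1,560 × 18 × 2 = 1,572,480,000 bits = 196,560,000 bytes.
196,560,000 / 1,048,576 = 187.5 MiB.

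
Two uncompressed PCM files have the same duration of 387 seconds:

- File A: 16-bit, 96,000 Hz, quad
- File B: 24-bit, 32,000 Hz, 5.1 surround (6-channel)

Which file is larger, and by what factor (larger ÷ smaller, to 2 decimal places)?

File A: 96,000 × 2 × 4 = 768,000 bytes/s.
File B: 32,000 × 3 × 6 = 576,000 bytes/s.
File A is larger; ratio = 297,216,000 / 222,912,000 = 1.33.

File A, by a factor of 1.33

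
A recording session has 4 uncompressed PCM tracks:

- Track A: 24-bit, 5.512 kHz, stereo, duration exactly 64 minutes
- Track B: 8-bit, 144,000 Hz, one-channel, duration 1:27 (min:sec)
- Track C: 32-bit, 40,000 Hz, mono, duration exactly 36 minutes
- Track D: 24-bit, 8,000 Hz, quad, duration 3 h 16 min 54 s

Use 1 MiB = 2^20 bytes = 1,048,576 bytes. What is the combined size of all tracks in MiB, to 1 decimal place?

Track A: exactly 64 minutes = 3,840 s; 5,512 × 3,840 × 3 × 2 = 126,996,480 bytes.
Track B: 1:27 (min:sec) = 87 s; 144,000 × 87 × 1 × 1 = 12,528,000 bytes.
Track C: exactly 36 minutes = 2,160 s; 40,000 × 2,160 × 4 × 1 = 345,600,000 bytes.
Track D: 3 h 16 min 54 s = 11,814 s; 8,000 × 11,814 × 3 × 4 = 1,134,144,000 bytes.
Total = 1,619,268,480 bytes = 1544.3 MiB.

1544.3 MiB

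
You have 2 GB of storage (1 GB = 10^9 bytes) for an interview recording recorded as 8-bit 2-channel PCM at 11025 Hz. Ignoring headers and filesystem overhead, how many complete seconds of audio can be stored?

Uncompressed byte rate = 11,025 × 1 × 2 = 22,050 bytes/s.
Capacity = 2 × 1,000,000,000 = 2,000,000,000 bytes.
2,000,000,000 / 22,050 ≈ 90702.95 s → 90,702 seconds.

90,702 seconds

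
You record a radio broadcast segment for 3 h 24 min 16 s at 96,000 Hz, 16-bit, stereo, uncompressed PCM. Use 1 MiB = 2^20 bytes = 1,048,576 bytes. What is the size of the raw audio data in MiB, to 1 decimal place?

4488.3 MiB

Duration = 3 h 24 min 16 s = 12,256 s.
Bytes = 96,000 samples/s × 12,256 s × 2 bytes/sample × 2 ch = 4,706,304,000 bytes.
4,706,304,000 / 1,048,576 = 4488.3 MiB.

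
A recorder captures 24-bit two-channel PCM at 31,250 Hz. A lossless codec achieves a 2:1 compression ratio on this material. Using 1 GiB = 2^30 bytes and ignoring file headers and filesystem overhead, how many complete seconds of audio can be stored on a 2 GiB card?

22,906 seconds

Uncompressed byte rate = 31,250 × 3 × 2 = 187,500 bytes/s.
After 2:1 compression, effective rate ≈ 93750 bytes/s.
Capacity = 2 × 1,073,741,824 = 2,147,483,648 bytes.
2,147,483,648 / effective rate ≈ 22906.49 s → 22,906 seconds.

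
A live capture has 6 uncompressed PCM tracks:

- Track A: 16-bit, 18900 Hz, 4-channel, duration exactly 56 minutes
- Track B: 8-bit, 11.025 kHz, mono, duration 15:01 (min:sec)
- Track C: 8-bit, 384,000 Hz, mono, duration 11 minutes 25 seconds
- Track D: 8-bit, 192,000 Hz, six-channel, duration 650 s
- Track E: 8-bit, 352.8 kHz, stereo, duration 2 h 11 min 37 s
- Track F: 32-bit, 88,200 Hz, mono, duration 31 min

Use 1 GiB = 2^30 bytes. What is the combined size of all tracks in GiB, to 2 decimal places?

7.23 GiB

Track A: exactly 56 minutes = 3,360 s; 18,900 × 3,360 × 2 × 4 = 508,032,000 bytes.
Track B: 15:01 (min:sec) = 901 s; 11,025 × 901 × 1 × 1 = 9,933,525 bytes.
Track C: 11 minutes 25 seconds = 685 s; 384,000 × 685 × 1 × 1 = 263,040,000 bytes.
Track D: 192,000 × 650 × 1 × 6 = 748,800,000 bytes.
Track E: 2 h 11 min 37 s = 7,897 s; 352,800 × 7,897 × 1 × 2 = 5,572,123,200 bytes.
Track F: 31 min = 1,860 s; 88,200 × 1,860 × 4 × 1 = 656,208,000 bytes.
Total = 7,758,136,725 bytes = 7.23 GiB.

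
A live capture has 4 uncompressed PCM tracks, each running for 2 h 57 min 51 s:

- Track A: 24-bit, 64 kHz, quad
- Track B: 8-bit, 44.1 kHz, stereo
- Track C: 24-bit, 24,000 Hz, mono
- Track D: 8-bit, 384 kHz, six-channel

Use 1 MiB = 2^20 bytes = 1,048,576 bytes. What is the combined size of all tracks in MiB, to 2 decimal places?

32893.00 MiB

2 h 57 min 51 s = 10,671 s.
Track A: 64,000 × 10,671 × 3 × 4 = 8,195,328,000 bytes.
Track B: 44,100 × 10,671 × 1 × 2 = 941,182,200 bytes.
Track C: 24,000 × 10,671 × 3 × 1 = 768,312,000 bytes.
Track D: 384,000 × 10,671 × 1 × 6 = 24,585,984,000 bytes.
Total = 34,490,806,200 bytes = 32893.00 MiB.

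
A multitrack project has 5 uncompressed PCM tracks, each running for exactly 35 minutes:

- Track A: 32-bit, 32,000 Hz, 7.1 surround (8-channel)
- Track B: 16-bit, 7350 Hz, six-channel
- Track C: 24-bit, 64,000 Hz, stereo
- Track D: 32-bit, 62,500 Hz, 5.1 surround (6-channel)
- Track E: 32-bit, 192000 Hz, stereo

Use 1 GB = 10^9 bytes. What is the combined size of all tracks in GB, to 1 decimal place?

exactly 35 minutes = 2,100 s.
Track A: 32,000 × 2,100 × 4 × 8 = 2,150,400,000 bytes.
Track B: 7,350 × 2,100 × 2 × 6 = 185,220,000 bytes.
Track C: 64,000 × 2,100 × 3 × 2 = 806,400,000 bytes.
Track D: 62,500 × 2,100 × 4 × 6 = 3,150,000,000 bytes.
Track E: 192,000 × 2,100 × 4 × 2 = 3,225,600,000 bytes.
Total = 9,517,620,000 bytes = 9.5 GB.

9.5 GB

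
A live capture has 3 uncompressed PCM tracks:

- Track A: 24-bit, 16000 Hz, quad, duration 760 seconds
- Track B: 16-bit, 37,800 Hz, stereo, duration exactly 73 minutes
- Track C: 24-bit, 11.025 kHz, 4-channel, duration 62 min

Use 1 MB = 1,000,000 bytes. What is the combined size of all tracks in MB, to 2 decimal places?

Track A: 16,000 × 760 × 3 × 4 = 145,920,000 bytes.
Track B: exactly 73 minutes = 4,380 s; 37,800 × 4,380 × 2 × 2 = 662,256,000 bytes.
Track C: 62 min = 3,720 s; 11,025 × 3,720 × 3 × 4 = 492,156,000 bytes.
Total = 1,300,332,000 bytes = 1300.33 MB.

1300.33 MB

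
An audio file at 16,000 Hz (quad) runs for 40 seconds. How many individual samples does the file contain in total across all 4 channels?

16,000 × 40 s × 4 ch = 2,560,000 samples.

2,560,000 samples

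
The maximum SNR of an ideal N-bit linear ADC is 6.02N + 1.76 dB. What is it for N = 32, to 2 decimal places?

6.02 × 32 + 1.76 = 194.40 dB.

194.40 dB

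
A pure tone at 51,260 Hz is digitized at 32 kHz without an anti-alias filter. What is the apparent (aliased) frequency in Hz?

12,740 Hz

Nyquist = 32,000/2 = 16,000 Hz; 51,260 Hz exceeds it.
Alias = |51,260 − 2×32,000| = |51,260 − 64,000| = 12,740 Hz.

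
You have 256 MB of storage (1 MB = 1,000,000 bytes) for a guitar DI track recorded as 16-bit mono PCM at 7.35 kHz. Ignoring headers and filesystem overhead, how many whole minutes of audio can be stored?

290 minutes

Uncompressed byte rate = 7,350 × 2 × 1 = 14,700 bytes/s.
Capacity = 256 × 1,000,000 = 256,000,000 bytes.
256,000,000 / 14,700 ≈ 17414.97 s → 290 minutes.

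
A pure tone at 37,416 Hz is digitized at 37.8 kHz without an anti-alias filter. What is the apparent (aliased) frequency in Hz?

384 Hz

Nyquist = 37,800/2 = 18,900 Hz; 37,416 Hz exceeds it.
Alias = |37,416 − 1×37,800| = |37,416 − 37,800| = 384 Hz.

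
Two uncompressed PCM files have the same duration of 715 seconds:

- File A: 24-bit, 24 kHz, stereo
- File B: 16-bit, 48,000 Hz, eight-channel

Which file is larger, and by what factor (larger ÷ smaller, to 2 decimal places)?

File B, by a factor of 5.33

File A: 24,000 × 3 × 2 = 144,000 bytes/s.
File B: 48,000 × 2 × 8 = 768,000 bytes/s.
File B is larger; ratio = 549,120,000 / 102,960,000 = 5.33.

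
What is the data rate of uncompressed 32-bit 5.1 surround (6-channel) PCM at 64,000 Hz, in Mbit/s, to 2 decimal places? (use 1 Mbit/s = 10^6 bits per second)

12.29 Mbit/s

Bit rate = 64,000 × 32 × 6 = 12,288,000 bits/s.
= 12.29 Mbit/s.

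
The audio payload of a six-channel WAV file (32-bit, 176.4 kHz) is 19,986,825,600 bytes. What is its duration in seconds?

4,721 seconds

Byte rate = 176,400 × 4 × 6 = 4,233,600 bytes/s.
Duration = 19,986,825,600 / 4,233,600 = 4,721 s.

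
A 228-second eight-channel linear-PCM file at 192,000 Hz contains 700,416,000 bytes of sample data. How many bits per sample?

16 bits

Bytes per sample = 700,416,000 / (192,000 × 228 × 8) = 700,416,000 / 350,208,000 = 2.
Bit depth = 2 × 8 = 16 bits.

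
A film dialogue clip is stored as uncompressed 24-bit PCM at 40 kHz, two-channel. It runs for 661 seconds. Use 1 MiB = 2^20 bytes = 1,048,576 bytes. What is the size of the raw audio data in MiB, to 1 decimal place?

151.3 MiB

Bytes = 40,000 samples/s × 661 s × 3 bytes/sample × 2 ch = 158,640,000 bytes.
158,640,000 / 1,048,576 = 151.3 MiB.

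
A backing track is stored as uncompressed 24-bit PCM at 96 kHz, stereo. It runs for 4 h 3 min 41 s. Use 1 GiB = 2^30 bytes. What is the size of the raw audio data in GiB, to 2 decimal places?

Duration = 4 h 3 min 41 s = 14,621 s.
Bytes = 96,000 samples/s × 14,621 s × 3 bytes/sample × 2 ch = 8,421,696,000 bytes.
8,421,696,000 / 1,073,741,824 = 7.84 GiB.

7.84 GiB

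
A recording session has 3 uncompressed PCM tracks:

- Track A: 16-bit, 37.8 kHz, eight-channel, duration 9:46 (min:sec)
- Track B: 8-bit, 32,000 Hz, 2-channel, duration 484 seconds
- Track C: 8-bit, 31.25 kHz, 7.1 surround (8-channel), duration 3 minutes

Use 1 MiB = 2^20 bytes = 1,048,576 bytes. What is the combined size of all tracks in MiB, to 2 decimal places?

Track A: 9:46 (min:sec) = 586 s; 37,800 × 586 × 2 × 8 = 354,412,800 bytes.
Track B: 32,000 × 484 × 1 × 2 = 30,976,000 bytes.
Track C: 3 minutes = 180 s; 31,250 × 180 × 1 × 8 = 45,000,000 bytes.
Total = 430,388,800 bytes = 410.45 MiB.

410.45 MiB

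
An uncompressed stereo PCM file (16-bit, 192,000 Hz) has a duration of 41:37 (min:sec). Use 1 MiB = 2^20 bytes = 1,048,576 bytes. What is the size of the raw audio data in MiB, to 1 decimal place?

1828.9 MiB

Duration = 41:37 (min:sec) = 2,497 s.
Bytes = 192,000 samples/s × 2,497 s × 2 bytes/sample × 2 ch = 1,917,696,000 bytes.
1,917,696,000 / 1,048,576 = 1828.9 MiB.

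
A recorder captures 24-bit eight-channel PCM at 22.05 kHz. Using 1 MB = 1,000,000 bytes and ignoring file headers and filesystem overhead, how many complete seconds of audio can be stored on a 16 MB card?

30 seconds

Uncompressed byte rate = 22,050 × 3 × 8 = 529,200 bytes/s.
Capacity = 16 × 1,000,000 = 16,000,000 bytes.
16,000,000 / 529,200 ≈ 30.23 s → 30 seconds.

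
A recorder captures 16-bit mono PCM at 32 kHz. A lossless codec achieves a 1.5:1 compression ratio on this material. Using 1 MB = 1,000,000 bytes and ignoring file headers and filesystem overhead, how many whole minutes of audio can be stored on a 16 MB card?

6 minutes

Uncompressed byte rate = 32,000 × 2 × 1 = 64,000 bytes/s.
After 1.5:1 compression, effective rate ≈ 42666.67 bytes/s.
Capacity = 16 × 1,000,000 = 16,000,000 bytes.
16,000,000 / effective rate ≈ 375 s → 6 minutes.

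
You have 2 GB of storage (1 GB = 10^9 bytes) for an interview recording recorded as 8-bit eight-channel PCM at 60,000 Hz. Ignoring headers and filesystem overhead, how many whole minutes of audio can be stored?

Uncompressed byte rate = 60,000 × 1 × 8 = 480,000 bytes/s.
Capacity = 2 × 1,000,000,000 = 2,000,000,000 bytes.
2,000,000,000 / 480,000 ≈ 4166.67 s → 69 minutes.

69 minutes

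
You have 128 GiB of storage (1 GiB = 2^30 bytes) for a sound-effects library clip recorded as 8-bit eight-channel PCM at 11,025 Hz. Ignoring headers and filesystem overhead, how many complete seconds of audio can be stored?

1,558,264 seconds

Uncompressed byte rate = 11,025 × 1 × 8 = 88,200 bytes/s.
Capacity = 128 × 1,073,741,824 = 137,438,953,472 bytes.
137,438,953,472 / 88,200 ≈ 1558264.78 s → 1,558,264 seconds.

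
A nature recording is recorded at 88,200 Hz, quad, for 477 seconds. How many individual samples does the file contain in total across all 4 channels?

168,285,600 samples

88,200 × 477 s × 4 ch = 168,285,600 samples.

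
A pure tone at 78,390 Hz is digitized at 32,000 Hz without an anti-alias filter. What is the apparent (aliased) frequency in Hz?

Nyquist = 32,000/2 = 16,000 Hz; 78,390 Hz exceeds it.
Alias = |78,390 − 2×32,000| = |78,390 − 64,000| = 14,390 Hz.

14,390 Hz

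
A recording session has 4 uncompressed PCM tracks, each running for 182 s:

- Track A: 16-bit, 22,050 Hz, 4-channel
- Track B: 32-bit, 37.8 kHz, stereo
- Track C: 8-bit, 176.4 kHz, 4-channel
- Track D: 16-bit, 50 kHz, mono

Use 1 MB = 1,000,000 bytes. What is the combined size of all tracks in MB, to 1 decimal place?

Track A: 22,050 × 182 × 2 × 4 = 32,104,800 bytes.
Track B: 37,800 × 182 × 4 × 2 = 55,036,800 bytes.
Track C: 176,400 × 182 × 1 × 4 = 128,419,200 bytes.
Track D: 50,000 × 182 × 2 × 1 = 18,200,000 bytes.
Total = 233,760,800 bytes = 233.8 MB.

233.8 MB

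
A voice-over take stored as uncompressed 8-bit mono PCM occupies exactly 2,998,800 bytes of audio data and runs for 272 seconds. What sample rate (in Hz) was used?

Bytes = sample_rate × seconds × bytes_per_sample × channels.
sample_rate = 2,998,800 / (272 × 1 × 1) = 2,998,800 / 272 = 11,025 Hz.

11,025 Hz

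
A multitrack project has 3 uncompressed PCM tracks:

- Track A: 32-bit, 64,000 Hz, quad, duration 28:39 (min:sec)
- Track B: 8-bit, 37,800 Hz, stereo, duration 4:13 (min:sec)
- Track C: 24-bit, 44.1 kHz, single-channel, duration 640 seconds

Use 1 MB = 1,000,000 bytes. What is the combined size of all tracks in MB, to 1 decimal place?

1864.1 MB

Track A: 28:39 (min:sec) = 1,719 s; 64,000 × 1,719 × 4 × 4 = 1,760,256,000 bytes.
Track B: 4:13 (min:sec) = 253 s; 37,800 × 253 × 1 × 2 = 19,126,800 bytes.
Track C: 44,100 × 640 × 3 × 1 = 84,672,000 bytes.
Total = 1,864,054,800 bytes = 1864.1 MB.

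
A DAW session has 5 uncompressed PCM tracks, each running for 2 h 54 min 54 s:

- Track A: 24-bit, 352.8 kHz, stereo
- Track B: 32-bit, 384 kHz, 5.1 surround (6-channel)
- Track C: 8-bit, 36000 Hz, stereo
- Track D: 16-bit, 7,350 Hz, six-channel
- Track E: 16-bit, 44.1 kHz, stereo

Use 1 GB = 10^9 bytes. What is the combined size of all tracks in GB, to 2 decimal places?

122.46 GB

2 h 54 min 54 s = 10,494 s.
Track A: 352,800 × 10,494 × 3 × 2 = 22,213,699,200 bytes.
Track B: 384,000 × 10,494 × 4 × 6 = 96,712,704,000 bytes.
Track C: 36,000 × 10,494 × 1 × 2 = 755,568,000 bytes.
Track D: 7,350 × 10,494 × 2 × 6 = 925,570,800 bytes.
Track E: 44,100 × 10,494 × 2 × 2 = 1,851,141,600 bytes.
Total = 122,458,683,600 bytes = 122.46 GB.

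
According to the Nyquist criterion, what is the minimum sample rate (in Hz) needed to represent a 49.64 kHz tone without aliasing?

Minimum sample rate = 2 × 49,640 Hz = 99,280 Hz.

99,280 Hz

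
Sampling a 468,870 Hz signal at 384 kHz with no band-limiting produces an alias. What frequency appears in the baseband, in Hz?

84,870 Hz

Nyquist = 384,000/2 = 192,000 Hz; 468,870 Hz exceeds it.
Alias = |468,870 − 1×384,000| = |468,870 − 384,000| = 84,870 Hz.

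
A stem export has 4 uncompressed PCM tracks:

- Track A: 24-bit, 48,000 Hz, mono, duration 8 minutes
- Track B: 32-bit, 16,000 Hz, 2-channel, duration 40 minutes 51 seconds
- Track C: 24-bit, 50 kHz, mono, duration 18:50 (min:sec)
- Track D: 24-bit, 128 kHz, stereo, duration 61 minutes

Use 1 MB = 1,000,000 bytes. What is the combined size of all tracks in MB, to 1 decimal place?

3363.2 MB

Track A: 8 minutes = 480 s; 48,000 × 480 × 3 × 1 = 69,120,000 bytes.
Track B: 40 minutes 51 seconds = 2,451 s; 16,000 × 2,451 × 4 × 2 = 313,728,000 bytes.
Track C: 18:50 (min:sec) = 1,130 s; 50,000 × 1,130 × 3 × 1 = 169,500,000 bytes.
Track D: 61 minutes = 3,660 s; 128,000 × 3,660 × 3 × 2 = 2,810,880,000 bytes.
Total = 3,363,228,000 bytes = 3363.2 MB.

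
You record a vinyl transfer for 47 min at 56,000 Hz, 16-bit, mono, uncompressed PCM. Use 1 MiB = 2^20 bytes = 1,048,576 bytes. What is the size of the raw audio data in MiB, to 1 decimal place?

301.2 MiB

Duration = 47 min = 2,820 s.
Bytes = 56,000 samples/s × 2,820 s × 2 bytes/sample × 1 ch = 315,840,000 bytes.
315,840,000 / 1,048,576 = 301.2 MiB.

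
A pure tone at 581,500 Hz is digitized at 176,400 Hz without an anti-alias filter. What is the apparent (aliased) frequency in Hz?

52,300 Hz

Nyquist = 176,400/2 = 88,200 Hz; 581,500 Hz exceeds it.
Alias = |581,500 − 3×176,400| = |581,500 − 529,200| = 52,300 Hz.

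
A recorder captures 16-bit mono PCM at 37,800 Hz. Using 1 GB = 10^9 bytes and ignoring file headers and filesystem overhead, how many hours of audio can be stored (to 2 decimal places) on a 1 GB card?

Uncompressed byte rate = 37,800 × 2 × 1 = 75,600 bytes/s.
Capacity = 1 × 1,000,000,000 = 1,000,000,000 bytes.
1,000,000,000 / 75,600 ≈ 13227.51 s → 3.67 hours.

3.67 hours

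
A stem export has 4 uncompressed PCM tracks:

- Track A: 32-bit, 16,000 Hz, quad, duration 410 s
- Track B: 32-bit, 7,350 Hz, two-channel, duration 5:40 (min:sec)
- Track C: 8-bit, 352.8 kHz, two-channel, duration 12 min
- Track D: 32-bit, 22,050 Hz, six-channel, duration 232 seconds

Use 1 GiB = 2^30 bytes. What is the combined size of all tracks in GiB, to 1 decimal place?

Track A: 16,000 × 410 × 4 × 4 = 104,960,000 bytes.
Track B: 5:40 (min:sec) = 340 s; 7,350 × 340 × 4 × 2 = 19,992,000 bytes.
Track C: 12 min = 720 s; 352,800 × 720 × 1 × 2 = 508,032,000 bytes.
Track D: 22,050 × 232 × 4 × 6 = 122,774,400 bytes.
Total = 755,758,400 bytes = 0.7 GiB.

0.7 GiB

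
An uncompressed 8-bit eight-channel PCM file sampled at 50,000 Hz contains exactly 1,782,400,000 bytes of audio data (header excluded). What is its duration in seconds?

Byte rate = 50,000 × 1 × 8 = 400,000 bytes/s.
Duration = 1,782,400,000 / 400,000 = 4,456 s.

4,456 seconds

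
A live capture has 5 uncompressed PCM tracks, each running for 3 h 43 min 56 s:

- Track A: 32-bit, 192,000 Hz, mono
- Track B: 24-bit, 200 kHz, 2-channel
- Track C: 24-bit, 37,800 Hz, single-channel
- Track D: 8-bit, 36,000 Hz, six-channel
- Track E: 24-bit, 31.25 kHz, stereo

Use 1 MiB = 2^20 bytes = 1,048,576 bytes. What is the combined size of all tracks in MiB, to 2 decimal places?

31840.44 MiB

3 h 43 min 56 s = 13,436 s.
Track A: 192,000 × 13,436 × 4 × 1 = 10,318,848,000 bytes.
Track B: 200,000 × 13,436 × 3 × 2 = 16,123,200,000 bytes.
Track C: 37,800 × 13,436 × 3 × 1 = 1,523,642,400 bytes.
Track D: 36,000 × 13,436 × 1 × 6 = 2,902,176,000 bytes.
Track E: 31,250 × 13,436 × 3 × 2 = 2,519,250,000 bytes.
Total = 33,387,116,400 bytes = 31840.44 MiB.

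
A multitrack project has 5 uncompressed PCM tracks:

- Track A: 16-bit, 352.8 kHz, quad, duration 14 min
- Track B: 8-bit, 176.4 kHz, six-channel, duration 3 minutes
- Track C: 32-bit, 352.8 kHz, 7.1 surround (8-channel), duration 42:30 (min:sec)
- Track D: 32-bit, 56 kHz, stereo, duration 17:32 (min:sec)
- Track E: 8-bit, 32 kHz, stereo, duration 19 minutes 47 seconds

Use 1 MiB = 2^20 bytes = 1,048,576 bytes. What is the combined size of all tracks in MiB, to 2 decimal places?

30419.42 MiB

Track A: 14 min = 840 s; 352,800 × 840 × 2 × 4 = 2,370,816,000 bytes.
Track B: 3 minutes = 180 s; 176,400 × 180 × 1 × 6 = 190,512,000 bytes.
Track C: 42:30 (min:sec) = 2,550 s; 352,800 × 2,550 × 4 × 8 = 28,788,480,000 bytes.
Track D: 17:32 (min:sec) = 1,052 s; 56,000 × 1,052 × 4 × 2 = 471,296,000 bytes.
Track E: 19 minutes 47 seconds = 1,187 s; 32,000 × 1,187 × 1 × 2 = 75,968,000 bytes.
Total = 31,897,072,000 bytes = 30419.42 MiB.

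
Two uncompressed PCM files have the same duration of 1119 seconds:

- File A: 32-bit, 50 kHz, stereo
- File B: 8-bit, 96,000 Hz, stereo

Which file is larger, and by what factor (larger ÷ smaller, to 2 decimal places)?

File A, by a factor of 2.08

File A: 50,000 × 4 × 2 = 400,000 bytes/s.
File B: 96,000 × 1 × 2 = 192,000 bytes/s.
File A is larger; ratio = 447,600,000 / 214,848,000 = 2.08.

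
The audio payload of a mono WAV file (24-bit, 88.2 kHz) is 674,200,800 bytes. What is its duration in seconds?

2,548 seconds

Byte rate = 88,200 × 3 × 1 = 264,600 bytes/s.
Duration = 674,200,800 / 264,600 = 2,548 s.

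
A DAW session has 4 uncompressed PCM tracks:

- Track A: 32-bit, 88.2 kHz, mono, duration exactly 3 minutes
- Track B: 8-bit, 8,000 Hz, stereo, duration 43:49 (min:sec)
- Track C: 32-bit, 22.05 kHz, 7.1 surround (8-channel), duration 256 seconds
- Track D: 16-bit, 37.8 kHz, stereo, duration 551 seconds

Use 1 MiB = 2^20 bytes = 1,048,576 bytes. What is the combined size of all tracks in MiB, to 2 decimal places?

352.39 MiB

Track A: exactly 3 minutes = 180 s; 88,200 × 180 × 4 × 1 = 63,504,000 bytes.
Track B: 43:49 (min:sec) = 2,629 s; 8,000 × 2,629 × 1 × 2 = 42,064,000 bytes.
Track C: 22,050 × 256 × 4 × 8 = 180,633,600 bytes.
Track D: 37,800 × 551 × 2 × 2 = 83,311,200 bytes.
Total = 369,512,800 bytes = 352.39 MiB.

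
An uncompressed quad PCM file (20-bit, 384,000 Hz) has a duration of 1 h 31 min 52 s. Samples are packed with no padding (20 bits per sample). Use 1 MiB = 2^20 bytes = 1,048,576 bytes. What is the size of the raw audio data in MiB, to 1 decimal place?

20185.5 MiB

Duration = 1 h 31 min 52 s = 5,512 s.
Bits = 384,000 × 5,512 × 20 × 4 = 169,328,640,000 bits = 21,166,080,000 bytes.
21,166,080,000 / 1,048,576 = 20185.5 MiB.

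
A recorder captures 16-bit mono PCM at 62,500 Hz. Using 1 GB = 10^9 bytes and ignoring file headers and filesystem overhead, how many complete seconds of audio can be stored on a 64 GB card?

Uncompressed byte rate = 62,500 × 2 × 1 = 125,000 bytes/s.
Capacity = 64 × 1,000,000,000 = 64,000,000,000 bytes.
64,000,000,000 / 125,000 ≈ 512000 s → 512,000 seconds.

512,000 seconds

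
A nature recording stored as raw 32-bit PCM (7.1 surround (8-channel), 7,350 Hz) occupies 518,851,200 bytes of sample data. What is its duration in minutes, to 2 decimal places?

Byte rate = 7,350 × 4 × 8 = 235,200 bytes/s.
Duration = 518,851,200 / 235,200 = 2,206 s.
2,206 s / 60 = 36.77 minutes.

36.77 minutes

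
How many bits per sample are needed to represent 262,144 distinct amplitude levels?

log2(262,144) = 18.

18 bits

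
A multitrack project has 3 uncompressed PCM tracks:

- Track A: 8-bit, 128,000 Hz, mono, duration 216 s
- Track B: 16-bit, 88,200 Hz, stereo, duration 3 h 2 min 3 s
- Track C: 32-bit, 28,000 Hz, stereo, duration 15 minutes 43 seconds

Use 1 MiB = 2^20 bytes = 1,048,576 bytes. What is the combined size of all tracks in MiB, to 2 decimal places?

Track A: 128,000 × 216 × 1 × 1 = 27,648,000 bytes.
Track B: 3 h 2 min 3 s = 10,923 s; 88,200 × 10,923 × 2 × 2 = 3,853,634,400 bytes.
Track C: 15 minutes 43 seconds = 943 s; 28,000 × 943 × 4 × 2 = 211,232,000 bytes.
Total = 4,092,514,400 bytes = 3902.93 MiB.

3902.93 MiB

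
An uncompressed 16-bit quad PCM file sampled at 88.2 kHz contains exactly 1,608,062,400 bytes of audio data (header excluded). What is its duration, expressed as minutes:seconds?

37:59

Byte rate = 88,200 × 2 × 4 = 705,600 bytes/s.
Duration = 1,608,062,400 / 705,600 = 2,279 s.
2,279 s = 37:59.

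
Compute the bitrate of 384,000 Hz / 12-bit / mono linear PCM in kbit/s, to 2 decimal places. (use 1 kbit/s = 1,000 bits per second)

4608.00 kbit/s

Bit rate = 384,000 × 12 × 1 = 4,608,000 bits/s.
= 4608.00 kbit/s.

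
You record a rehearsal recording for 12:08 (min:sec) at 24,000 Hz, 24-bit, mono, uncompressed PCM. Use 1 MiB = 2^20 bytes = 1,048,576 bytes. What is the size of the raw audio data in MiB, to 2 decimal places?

49.99 MiB

Duration = 12:08 (min:sec) = 728 s.
Bytes = 24,000 samples/s × 728 s × 3 bytes/sample × 1 ch = 52,416,000 bytes.
52,416,000 / 1,048,576 = 49.99 MiB.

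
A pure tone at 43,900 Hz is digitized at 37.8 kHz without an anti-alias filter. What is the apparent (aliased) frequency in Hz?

Nyquist = 37,800/2 = 18,900 Hz; 43,900 Hz exceeds it.
Alias = |43,900 − 1×37,800| = |43,900 − 37,800| = 6,100 Hz.

6,100 Hz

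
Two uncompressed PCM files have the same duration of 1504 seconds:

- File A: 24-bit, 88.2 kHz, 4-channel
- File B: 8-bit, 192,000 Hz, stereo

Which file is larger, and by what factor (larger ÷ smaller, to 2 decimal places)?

File A: 88,200 × 3 × 4 = 1,058,400 bytes/s.
File B: 192,000 × 1 × 2 = 384,000 bytes/s.
File A is larger; ratio = 1,591,833,600 / 577,536,000 = 2.76.

File A, by a factor of 2.76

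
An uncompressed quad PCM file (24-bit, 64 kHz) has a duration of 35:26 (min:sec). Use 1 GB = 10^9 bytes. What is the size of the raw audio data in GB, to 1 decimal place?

Duration = 35:26 (min:sec) = 2,126 s.
Bytes = 64,000 samples/s × 2,126 s × 3 bytes/sample × 4 ch = 1,632,768,000 bytes.
1,632,768,000 / 1,000,000,000 = 1.6 GB.

1.6 GB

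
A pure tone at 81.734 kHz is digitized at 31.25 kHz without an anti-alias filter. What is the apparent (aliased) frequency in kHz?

Nyquist = 31,250/2 = 15,625 Hz; 81,734 Hz exceeds it.
Alias = |81,734 − 3×31,250| = |81,734 − 93,750| = 12,016 Hz = 12.016 kHz.

12.016 kHz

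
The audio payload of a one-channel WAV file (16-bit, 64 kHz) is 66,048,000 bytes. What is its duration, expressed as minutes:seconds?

8:36

Byte rate = 64,000 × 2 × 1 = 128,000 bytes/s.
Duration = 66,048,000 / 128,000 = 516 s.
516 s = 8:36.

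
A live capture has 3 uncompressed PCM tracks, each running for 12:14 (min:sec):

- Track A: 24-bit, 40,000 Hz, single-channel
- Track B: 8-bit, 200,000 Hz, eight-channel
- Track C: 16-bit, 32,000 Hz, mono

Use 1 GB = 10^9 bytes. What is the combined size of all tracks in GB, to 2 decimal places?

1.31 GB

12:14 (min:sec) = 734 s.
Track A: 40,000 × 734 × 3 × 1 = 88,080,000 bytes.
Track B: 200,000 × 734 × 1 × 8 = 1,174,400,000 bytes.
Track C: 32,000 × 734 × 2 × 1 = 46,976,000 bytes.
Total = 1,309,456,000 bytes = 1.31 GB.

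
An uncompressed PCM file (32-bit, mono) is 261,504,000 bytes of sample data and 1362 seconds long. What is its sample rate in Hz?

48,000 Hz

Bytes = sample_rate × seconds × bytes_per_sample × channels.
sample_rate = 261,504,000 / (1,362 × 4 × 1) = 261,504,000 / 5,448 = 48,000 Hz.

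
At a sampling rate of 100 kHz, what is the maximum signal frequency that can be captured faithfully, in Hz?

50,000 Hz

Nyquist frequency = sample rate / 2 = 100,000 / 2 = 50,000 Hz.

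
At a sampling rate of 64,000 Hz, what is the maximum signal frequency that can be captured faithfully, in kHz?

Nyquist frequency = sample rate / 2 = 64,000 / 2 = 32 kHz.

32 kHz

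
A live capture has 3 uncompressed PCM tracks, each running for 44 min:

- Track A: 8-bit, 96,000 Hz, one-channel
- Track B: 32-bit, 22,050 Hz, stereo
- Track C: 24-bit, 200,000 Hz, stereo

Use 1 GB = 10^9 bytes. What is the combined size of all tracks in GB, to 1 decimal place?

3.9 GB

44 min = 2,640 s.
Track A: 96,000 × 2,640 × 1 × 1 = 253,440,000 bytes.
Track B: 22,050 × 2,640 × 4 × 2 = 465,696,000 bytes.
Track C: 200,000 × 2,640 × 3 × 2 = 3,168,000,000 bytes.
Total = 3,887,136,000 bytes = 3.9 GB.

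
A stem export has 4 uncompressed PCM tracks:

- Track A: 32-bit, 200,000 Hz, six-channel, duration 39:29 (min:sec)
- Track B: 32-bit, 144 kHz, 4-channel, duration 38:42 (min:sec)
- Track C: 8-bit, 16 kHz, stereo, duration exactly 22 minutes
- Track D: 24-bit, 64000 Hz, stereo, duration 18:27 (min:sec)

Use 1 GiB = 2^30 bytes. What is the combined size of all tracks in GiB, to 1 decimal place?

Track A: 39:29 (min:sec) = 2,369 s; 200,000 × 2,369 × 4 × 6 = 11,371,200,000 bytes.
Track B: 38:42 (min:sec) = 2,322 s; 144,000 × 2,322 × 4 × 4 = 5,349,888,000 bytes.
Track C: exactly 22 minutes = 1,320 s; 16,000 × 1,320 × 1 × 2 = 42,240,000 bytes.
Track D: 18:27 (min:sec) = 1,107 s; 64,000 × 1,107 × 3 × 2 = 425,088,000 bytes.
Total = 17,188,416,000 bytes = 16.0 GiB.

16.0 GiB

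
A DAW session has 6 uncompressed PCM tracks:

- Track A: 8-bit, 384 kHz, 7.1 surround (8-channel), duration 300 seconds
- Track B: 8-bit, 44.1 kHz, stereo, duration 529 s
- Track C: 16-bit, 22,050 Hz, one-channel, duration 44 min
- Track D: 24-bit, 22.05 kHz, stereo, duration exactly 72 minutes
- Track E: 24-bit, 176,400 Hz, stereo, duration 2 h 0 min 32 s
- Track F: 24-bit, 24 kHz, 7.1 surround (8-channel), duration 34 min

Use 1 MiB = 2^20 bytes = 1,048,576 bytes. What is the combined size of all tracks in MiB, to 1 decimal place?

9999.9 MiB

Track A: 384,000 × 300 × 1 × 8 = 921,600,000 bytes.
Track B: 44,100 × 529 × 1 × 2 = 46,657,800 bytes.
Track C: 44 min = 2,640 s; 22,050 × 2,640 × 2 × 1 = 116,424,000 bytes.
Track D: exactly 72 minutes = 4,320 s; 22,050 × 4,320 × 3 × 2 = 571,536,000 bytes.
Track E: 2 h 0 min 32 s = 7,232 s; 176,400 × 7,232 × 3 × 2 = 7,654,348,800 bytes.
Track F: 34 min = 2,040 s; 24,000 × 2,040 × 3 × 8 = 1,175,040,000 bytes.
Total = 10,485,606,600 bytes = 9999.9 MiB.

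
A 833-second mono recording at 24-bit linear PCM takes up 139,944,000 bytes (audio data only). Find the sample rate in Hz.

Bytes = sample_rate × seconds × bytes_per_sample × channels.
sample_rate = 139,944,000 / (833 × 3 × 1) = 139,944,000 / 2,499 = 56,000 Hz.

56,000 Hz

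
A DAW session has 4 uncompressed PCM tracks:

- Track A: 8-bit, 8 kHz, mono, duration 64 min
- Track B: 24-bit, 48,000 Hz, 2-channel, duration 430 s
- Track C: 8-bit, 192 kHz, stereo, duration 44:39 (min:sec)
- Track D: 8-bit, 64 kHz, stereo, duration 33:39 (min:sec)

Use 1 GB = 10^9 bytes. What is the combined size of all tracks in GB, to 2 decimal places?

1.44 GB

Track A: 64 min = 3,840 s; 8,000 × 3,840 × 1 × 1 = 30,720,000 bytes.
Track B: 48,000 × 430 × 3 × 2 = 123,840,000 bytes.
Track C: 44:39 (min:sec) = 2,679 s; 192,000 × 2,679 × 1 × 2 = 1,028,736,000 bytes.
Track D: 33:39 (min:sec) = 2,019 s; 64,000 × 2,019 × 1 × 2 = 258,432,000 bytes.
Total = 1,441,728,000 bytes = 1.44 GB.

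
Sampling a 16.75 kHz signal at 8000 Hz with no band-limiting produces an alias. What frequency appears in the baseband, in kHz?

Nyquist = 8,000/2 = 4,000 Hz; 16,750 Hz exceeds it.
Alias = |16,750 − 2×8,000| = |16,750 − 16,000| = 750 Hz = 0.75 kHz.

0.75 kHz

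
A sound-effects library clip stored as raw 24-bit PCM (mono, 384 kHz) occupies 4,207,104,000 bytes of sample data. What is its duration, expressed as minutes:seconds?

Byte rate = 384,000 × 3 × 1 = 1,152,000 bytes/s.
Duration = 4,207,104,000 / 1,152,000 = 3,652 s.
3,652 s = 60:52.

60:52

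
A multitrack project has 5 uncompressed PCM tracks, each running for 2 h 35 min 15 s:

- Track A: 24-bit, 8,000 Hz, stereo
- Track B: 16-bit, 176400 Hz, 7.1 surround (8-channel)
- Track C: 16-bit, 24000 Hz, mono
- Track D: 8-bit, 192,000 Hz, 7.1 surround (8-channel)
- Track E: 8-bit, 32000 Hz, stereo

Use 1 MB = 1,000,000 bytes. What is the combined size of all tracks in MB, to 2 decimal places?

2 h 35 min 15 s = 9,315 s.
Track A: 8,000 × 9,315 × 3 × 2 = 447,120,000 bytes.
Track B: 176,400 × 9,315 × 2 × 8 = 26,290,656,000 bytes.
Track C: 24,000 × 9,315 × 2 × 1 = 447,120,000 bytes.
Track D: 192,000 × 9,315 × 1 × 8 = 14,307,840,000 bytes.
Track E: 32,000 × 9,315 × 1 × 2 = 596,160,000 bytes.
Total = 42,088,896,000 bytes = 42088.90 MB.

42088.90 MB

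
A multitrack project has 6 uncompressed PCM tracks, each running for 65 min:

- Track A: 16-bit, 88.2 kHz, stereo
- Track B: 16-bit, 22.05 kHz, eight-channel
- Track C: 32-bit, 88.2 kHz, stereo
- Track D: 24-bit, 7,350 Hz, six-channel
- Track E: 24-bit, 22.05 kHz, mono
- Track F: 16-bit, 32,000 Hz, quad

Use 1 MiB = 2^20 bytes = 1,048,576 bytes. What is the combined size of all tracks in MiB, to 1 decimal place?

6939.0 MiB

65 min = 3,900 s.
Track A: 88,200 × 3,900 × 2 × 2 = 1,375,920,000 bytes.
Track B: 22,050 × 3,900 × 2 × 8 = 1,375,920,000 bytes.
Track C: 88,200 × 3,900 × 4 × 2 = 2,751,840,000 bytes.
Track D: 7,350 × 3,900 × 3 × 6 = 515,970,000 bytes.
Track E: 22,050 × 3,900 × 3 × 1 = 257,985,000 bytes.
Track F: 32,000 × 3,900 × 2 × 4 = 998,400,000 bytes.
Total = 7,276,035,000 bytes = 6939.0 MiB.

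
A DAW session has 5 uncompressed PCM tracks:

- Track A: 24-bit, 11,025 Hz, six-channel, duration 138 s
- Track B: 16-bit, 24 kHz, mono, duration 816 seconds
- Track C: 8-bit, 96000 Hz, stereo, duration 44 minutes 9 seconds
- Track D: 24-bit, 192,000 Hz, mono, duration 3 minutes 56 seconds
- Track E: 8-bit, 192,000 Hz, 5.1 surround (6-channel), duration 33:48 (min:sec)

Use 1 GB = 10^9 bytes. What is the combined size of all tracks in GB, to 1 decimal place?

Track A: 11,025 × 138 × 3 × 6 = 27,386,100 bytes.
Track B: 24,000 × 816 × 2 × 1 = 39,168,000 bytes.
Track C: 44 minutes 9 seconds = 2,649 s; 96,000 × 2,649 × 1 × 2 = 508,608,000 bytes.
Track D: 3 minutes 56 seconds = 236 s; 192,000 × 236 × 3 × 1 = 135,936,000 bytes.
Track E: 33:48 (min:sec) = 2,028 s; 192,000 × 2,028 × 1 × 6 = 2,336,256,000 bytes.
Total = 3,047,354,100 bytes = 3.0 GB.

3.0 GB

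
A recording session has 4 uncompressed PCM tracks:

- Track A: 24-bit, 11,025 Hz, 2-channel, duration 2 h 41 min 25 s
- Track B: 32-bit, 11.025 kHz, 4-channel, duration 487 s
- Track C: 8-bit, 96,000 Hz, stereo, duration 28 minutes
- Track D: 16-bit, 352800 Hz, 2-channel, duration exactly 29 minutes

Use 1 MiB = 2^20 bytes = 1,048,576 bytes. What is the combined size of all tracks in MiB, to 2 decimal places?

3342.26 MiB

Track A: 2 h 41 min 25 s = 9,685 s; 11,025 × 9,685 × 3 × 2 = 640,662,750 bytes.
Track B: 11,025 × 487 × 4 × 4 = 85,906,800 bytes.
Track C: 28 minutes = 1,680 s; 96,000 × 1,680 × 1 × 2 = 322,560,000 bytes.
Track D: exactly 29 minutes = 1,740 s; 352,800 × 1,740 × 2 × 2 = 2,455,488,000 bytes.
Total = 3,504,617,550 bytes = 3342.26 MiB.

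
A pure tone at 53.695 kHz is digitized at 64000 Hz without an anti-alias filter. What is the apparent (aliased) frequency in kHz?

Nyquist = 64,000/2 = 32,000 Hz; 53,695 Hz exceeds it.
Alias = |53,695 − 1×64,000| = |53,695 − 64,000| = 10,305 Hz = 10.305 kHz.

10.305 kHz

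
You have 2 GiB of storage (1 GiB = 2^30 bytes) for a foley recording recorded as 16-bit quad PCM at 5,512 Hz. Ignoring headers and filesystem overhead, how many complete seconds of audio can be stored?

Uncompressed byte rate = 5,512 × 2 × 4 = 44,096 bytes/s.
Capacity = 2 × 1,073,741,824 = 2,147,483,648 bytes.
2,147,483,648 / 44,096 ≈ 48700.19 s → 48,700 seconds.

48,700 seconds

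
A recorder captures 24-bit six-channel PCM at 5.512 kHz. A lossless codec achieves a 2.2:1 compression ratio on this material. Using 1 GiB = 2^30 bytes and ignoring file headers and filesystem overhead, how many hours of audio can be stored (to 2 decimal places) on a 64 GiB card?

Uncompressed byte rate = 5,512 × 3 × 6 = 99,216 bytes/s.
After 2.2:1 compression, effective rate ≈ 45098.18 bytes/s.
Capacity = 64 × 1,073,741,824 = 68,719,476,736 bytes.
68,719,476,736 / effective rate ≈ 1523774.88 s → 423.27 hours.

423.27 hours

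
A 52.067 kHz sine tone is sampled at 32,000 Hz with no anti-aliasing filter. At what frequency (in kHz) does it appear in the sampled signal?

11.933 kHz

Nyquist = 32,000/2 = 16,000 Hz; 52,067 Hz exceeds it.
Alias = |52,067 − 2×32,000| = |52,067 − 64,000| = 11,933 Hz = 11.933 kHz.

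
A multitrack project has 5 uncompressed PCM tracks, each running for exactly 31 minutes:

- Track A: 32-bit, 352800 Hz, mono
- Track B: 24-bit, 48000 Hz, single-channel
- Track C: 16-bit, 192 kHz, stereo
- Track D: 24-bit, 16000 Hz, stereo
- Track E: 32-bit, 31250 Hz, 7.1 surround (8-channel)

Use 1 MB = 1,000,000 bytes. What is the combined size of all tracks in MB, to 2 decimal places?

6359.71 MB

exactly 31 minutes = 1,860 s.
Track A: 352,800 × 1,860 × 4 × 1 = 2,624,832,000 bytes.
Track B: 48,000 × 1,860 × 3 × 1 = 267,840,000 bytes.
Track C: 192,000 × 1,860 × 2 × 2 = 1,428,480,000 bytes.
Track D: 16,000 × 1,860 × 3 × 2 = 178,560,000 bytes.
Track E: 31,250 × 1,860 × 4 × 8 = 1,860,000,000 bytes.
Total = 6,359,712,000 bytes = 6359.71 MB.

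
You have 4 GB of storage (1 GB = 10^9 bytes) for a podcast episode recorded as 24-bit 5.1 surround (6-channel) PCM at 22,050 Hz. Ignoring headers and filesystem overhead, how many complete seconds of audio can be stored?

10,078 seconds

Uncompressed byte rate = 22,050 × 3 × 6 = 396,900 bytes/s.
Capacity = 4 × 1,000,000,000 = 4,000,000,000 bytes.
4,000,000,000 / 396,900 ≈ 10078.11 s → 10,078 seconds.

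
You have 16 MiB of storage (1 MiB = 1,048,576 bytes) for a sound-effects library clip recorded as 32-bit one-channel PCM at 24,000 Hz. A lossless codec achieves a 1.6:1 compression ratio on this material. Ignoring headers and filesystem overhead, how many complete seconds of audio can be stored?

279 seconds

Uncompressed byte rate = 24,000 × 4 × 1 = 96,000 bytes/s.
After 1.6:1 compression, effective rate ≈ 60000 bytes/s.
Capacity = 16 × 1,048,576 = 16,777,216 bytes.
16,777,216 / effective rate ≈ 279.62 s → 279 seconds.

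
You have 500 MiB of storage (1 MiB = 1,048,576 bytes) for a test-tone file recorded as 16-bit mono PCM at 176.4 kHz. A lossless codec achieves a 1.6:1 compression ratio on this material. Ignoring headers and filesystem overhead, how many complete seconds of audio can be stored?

2,377 seconds

Uncompressed byte rate = 176,400 × 2 × 1 = 352,800 bytes/s.
After 1.6:1 compression, effective rate ≈ 220500 bytes/s.
Capacity = 500 × 1,048,576 = 524,288,000 bytes.
524,288,000 / effective rate ≈ 2377.72 s → 2,377 seconds.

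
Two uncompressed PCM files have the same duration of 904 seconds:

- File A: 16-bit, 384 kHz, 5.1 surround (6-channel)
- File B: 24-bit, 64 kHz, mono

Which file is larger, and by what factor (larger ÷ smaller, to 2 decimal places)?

File A: 384,000 × 2 × 6 = 4,608,000 bytes/s.
File B: 64,000 × 3 × 1 = 192,000 bytes/s.
File A is larger; ratio = 4,165,632,000 / 173,568,000 = 24.00.

File A, by a factor of 24.00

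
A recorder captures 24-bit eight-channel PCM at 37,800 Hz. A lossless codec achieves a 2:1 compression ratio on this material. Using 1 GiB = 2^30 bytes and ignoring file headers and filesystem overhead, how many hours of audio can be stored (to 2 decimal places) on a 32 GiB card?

Uncompressed byte rate = 37,800 × 3 × 8 = 907,200 bytes/s.
After 2:1 compression, effective rate ≈ 453600 bytes/s.
Capacity = 32 × 1,073,741,824 = 34,359,738,368 bytes.
34,359,738,368 / effective rate ≈ 75748.98 s → 21.04 hours.

21.04 hours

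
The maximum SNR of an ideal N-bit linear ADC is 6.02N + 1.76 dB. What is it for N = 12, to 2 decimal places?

6.02 × 12 + 1.76 = 74.00 dB.

74.00 dB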